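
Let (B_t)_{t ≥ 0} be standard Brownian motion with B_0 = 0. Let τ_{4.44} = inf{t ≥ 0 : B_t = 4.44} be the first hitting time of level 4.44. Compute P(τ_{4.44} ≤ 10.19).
P(τ_{4.44} ≤ 10.19) = 2(1 − Φ(4.44/√10.19)) = 2(1 − Φ(1.3909)) ≈ 0.1643

By the reflection principle for standard BM, P(τ_b ≤ t) = 2 · P(B_t ≥ b). Since B_t ~ N(0, t), P(B_t ≥ 4.44) = 1 − Φ(4.44/√t) = 1 − Φ(4.44/√10.19) = 1 − Φ(1.3909) ≈ 0.08213. Doubling: P(τ_{4.44} ≤ 10.19) ≈ 2 · 0.08213 = 0.16426 ≈ 0.1643.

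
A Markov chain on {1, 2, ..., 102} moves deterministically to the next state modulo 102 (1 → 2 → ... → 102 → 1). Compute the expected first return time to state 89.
E[T_89 | X_0 = 89] = 102

The chain cycles deterministically, so starting at state 89 it returns in exactly 102 steps. Equivalently, the stationary distribution is uniform π_j = 1/102 for every state j, so by Kac's formula E[T_89] = 1/π_89 = 102.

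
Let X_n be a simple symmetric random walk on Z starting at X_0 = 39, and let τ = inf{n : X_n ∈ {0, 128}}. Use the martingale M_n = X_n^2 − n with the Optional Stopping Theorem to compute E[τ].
E[τ] = 3471

M_n = X_n^2 − n is a martingale (since E[X_{n+1}^2 | F_n] = X_n^2 + 1). By OST (τ has finite mean in a bounded region), E[M_τ] = E[M_0] = X_0^2 − 0 = 39^2 = 1521. Also E[M_τ] = E[X_τ^2] − E[τ]. The walk exits at 0 or 128, with P(hit 128 first) = 39/128, so E[X_τ^2] = 128^2 · 39/128 + 0 = 4992. Thus E[τ] = E[X_τ^2] − E[M_τ] = 4992 − 1521 = 3471 = 39(128 − 39) = 3471.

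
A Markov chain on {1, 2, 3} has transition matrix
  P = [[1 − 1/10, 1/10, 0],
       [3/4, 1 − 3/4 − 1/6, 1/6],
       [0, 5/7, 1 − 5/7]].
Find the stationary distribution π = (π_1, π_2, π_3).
π = (225/262, 15/131, 7/262)

This is a birth-death chain on three states, which satisfies detailed balance: π_1 · P_{12} = π_2 · P_{21} and π_2 · P_{23} = π_3 · P_{32}.
From π_1 · 1/10 = π_2 · 3/4: π_2/π_1 = (1/10)/(3/4) = 2/15.
From π_2 · 1/6 = π_3 · 5/7: π_3/π_2 = (1/6)/(5/7) = 7/30.
Take π_1 proportional to 1; then unnormalized π = (1, 2/15, 7/225). Normalize by dividing by the sum 262/225:
  π = (225/262, 15/131, 7/262).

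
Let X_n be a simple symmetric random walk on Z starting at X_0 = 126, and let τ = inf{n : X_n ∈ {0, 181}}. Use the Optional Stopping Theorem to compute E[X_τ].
E[X_τ] = 126

X_n is a martingale and τ is a bounded-mean stopping time (indeed τ is finite a.s. with bounded expectation since the walk is in a bounded region). By the OST, E[X_τ] = E[X_0] = 126. Equivalently: E[X_τ] = 181 · P(hit 181 first) + 0 · P(hit 0 first) = 181 · (126/181) = 126.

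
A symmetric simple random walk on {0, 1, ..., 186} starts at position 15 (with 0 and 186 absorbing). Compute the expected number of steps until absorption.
E[τ | X_0 = 15] = 2565

Let v_k = E[τ | X_0 = k]. Boundary: v_0 = v_186 = 0. Recurrence: v_k = 1 + (v_{k-1} + v_{k+1})/2 for 1 ≤ k ≤ 185. The particular solution to v_k − (v_{k-1} + v_{k+1})/2 = 1 is v_k = −k^2. Adding homogeneous solution A + B k and matching boundaries gives v_k = k (186 − k). Substituting k = 15: v_15 = 15 · 171 = 2565.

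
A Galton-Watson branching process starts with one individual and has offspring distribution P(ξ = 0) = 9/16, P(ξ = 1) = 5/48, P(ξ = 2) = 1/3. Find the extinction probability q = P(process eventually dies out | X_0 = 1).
q = 1

Mean offspring μ = 0·9/16 + 1·5/48 + 2·1/3 = 37/48 ≤ 1. For μ ≤ 1 with offspring not concentrated at 1, the Galton-Watson process goes extinct almost surely, so q = 1.
(Algebraic check: The pgf is f(s) = 9/16 + 5/48·s + 1/3·s². The extinction probability q is the smallest fixed point of f in [0, 1]. Setting s = f(s):
  1/3·s² + (5/48 − 1)·s + 9/16 = 0
  1/3·s² − (9/16 + 1/3)·s + 9/16 = 0
which factors as (s − 1)·(1/3·s − 9/16) = 0, giving roots s = 1 and s = (9/16)/(1/3) = 27/16. Since 27/16 ≥ 1, the smallest root in [0, 1] is s = 1.)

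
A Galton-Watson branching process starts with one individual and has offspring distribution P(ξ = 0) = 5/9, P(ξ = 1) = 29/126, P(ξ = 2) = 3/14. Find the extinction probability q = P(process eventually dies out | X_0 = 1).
q = 1

Mean offspring μ = 0·5/9 + 1·29/126 + 2·3/14 = 83/126 ≤ 1. For μ ≤ 1 with offspring not concentrated at 1, the Galton-Watson process goes extinct almost surely, so q = 1.
(Algebraic check: The pgf is f(s) = 5/9 + 29/126·s + 3/14·s². The extinction probability q is the smallest fixed point of f in [0, 1]. Setting s = f(s):
  3/14·s² + (29/126 − 1)·s + 5/9 = 0
  3/14·s² − (5/9 + 3/14)·s + 5/9 = 0
which factors as (s − 1)·(3/14·s − 5/9) = 0, giving roots s = 1 and s = (5/9)/(3/14) = 70/27. Since 70/27 ≥ 1, the smallest root in [0, 1] is s = 1.)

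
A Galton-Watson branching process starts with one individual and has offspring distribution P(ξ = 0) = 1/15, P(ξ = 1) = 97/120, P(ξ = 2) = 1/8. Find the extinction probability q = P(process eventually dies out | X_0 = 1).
q = 8/15

The pgf is f(s) = 1/15 + 97/120·s + 1/8·s². The extinction probability q is the smallest fixed point of f in [0, 1]. Setting s = f(s):
  1/8·s² + (97/120 − 1)·s + 1/15 = 0
  1/8·s² − (1/15 + 1/8)·s + 1/15 = 0
which factors as (s − 1)·(1/8·s − 1/15) = 0, giving roots s = 1 and s = (1/15)/(1/8) = 8/15.
Mean offspring μ = 97/120 + 2·1/8 = 127/120 > 1 (supercritical), so q < 1. The extinction probability is the smaller root: q = (1/15)/(1/8) = 8/15.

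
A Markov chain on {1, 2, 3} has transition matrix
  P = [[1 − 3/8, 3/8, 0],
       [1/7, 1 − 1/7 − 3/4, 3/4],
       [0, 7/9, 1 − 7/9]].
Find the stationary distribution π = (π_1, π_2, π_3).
π = (32/197, 84/197, 81/197)

This is a birth-death chain on three states, which satisfies detailed balance: π_1 · P_{12} = π_2 · P_{21} and π_2 · P_{23} = π_3 · P_{32}.
From π_1 · 3/8 = π_2 · 1/7: π_2/π_1 = (3/8)/(1/7) = 21/8.
From π_2 · 3/4 = π_3 · 7/9: π_3/π_2 = (3/4)/(7/9) = 27/28.
Take π_1 proportional to 1; then unnormalized π = (1, 21/8, 81/32). Normalize by dividing by the sum 197/32:
  π = (32/197, 84/197, 81/197).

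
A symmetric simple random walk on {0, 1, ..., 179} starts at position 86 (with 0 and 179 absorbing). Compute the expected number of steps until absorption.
E[τ | X_0 = 86] = 7998

Let v_k = E[τ | X_0 = k]. Boundary: v_0 = v_179 = 0. Recurrence: v_k = 1 + (v_{k-1} + v_{k+1})/2 for 1 ≤ k ≤ 178. The particular solution to v_k − (v_{k-1} + v_{k+1})/2 = 1 is v_k = −k^2. Adding homogeneous solution A + B k and matching boundaries gives v_k = k (179 − k). Substituting k = 86: v_86 = 86 · 93 = 7998.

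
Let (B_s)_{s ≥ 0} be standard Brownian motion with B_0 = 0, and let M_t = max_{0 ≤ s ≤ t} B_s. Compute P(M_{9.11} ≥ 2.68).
P(M_{9.11} ≥ 2.68) = 2·P(B_{9.11} ≥ 2.68) = 2(1 − Φ(2.68/√9.11)) ≈ 0.3746

By the reflection principle for Brownian motion, P(M_t ≥ a) = 2 · P(B_t ≥ a) for a ≥ 0. Since B_t ~ N(0, t), P(B_t ≥ 2.68) = 1 − Φ(2.68/√t) = 1 − Φ(2.68/√9.11) = 1 − Φ(0.8879). So
  P(M_{9.11} ≥ 2.68) = 2(1 − Φ(0.8879)) ≈ 0.3746.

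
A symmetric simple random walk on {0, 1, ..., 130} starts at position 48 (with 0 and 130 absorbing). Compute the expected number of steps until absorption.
E[τ | X_0 = 48] = 3936

Let v_k = E[τ | X_0 = k]. Boundary: v_0 = v_130 = 0. Recurrence: v_k = 1 + (v_{k-1} + v_{k+1})/2 for 1 ≤ k ≤ 129. The particular solution to v_k − (v_{k-1} + v_{k+1})/2 = 1 is v_k = −k^2. Adding homogeneous solution A + B k and matching boundaries gives v_k = k (130 − k). Substituting k = 48: v_48 = 48 · 82 = 3936.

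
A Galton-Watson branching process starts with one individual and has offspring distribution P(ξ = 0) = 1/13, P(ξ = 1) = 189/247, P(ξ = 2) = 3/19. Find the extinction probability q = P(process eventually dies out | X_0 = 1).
q = 19/39

The pgf is f(s) = 1/13 + 189/247·s + 3/19·s². The extinction probability q is the smallest fixed point of f in [0, 1]. Setting s = f(s):
  3/19·s² + (189/247 − 1)·s + 1/13 = 0
  3/19·s² − (1/13 + 3/19)·s + 1/13 = 0
which factors as (s − 1)·(3/19·s − 1/13) = 0, giving roots s = 1 and s = (1/13)/(3/19) = 19/39.
Mean offspring μ = 189/247 + 2·3/19 = 267/247 > 1 (supercritical), so q < 1. The extinction probability is the smaller root: q = (1/13)/(3/19) = 19/39.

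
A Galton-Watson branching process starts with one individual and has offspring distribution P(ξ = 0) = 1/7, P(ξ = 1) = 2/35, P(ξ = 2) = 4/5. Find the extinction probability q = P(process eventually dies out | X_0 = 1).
q = 5/28

The pgf is f(s) = 1/7 + 2/35·s + 4/5·s². The extinction probability q is the smallest fixed point of f in [0, 1]. Setting s = f(s):
  4/5·s² + (2/35 − 1)·s + 1/7 = 0
  4/5·s² − (1/7 + 4/5)·s + 1/7 = 0
which factors as (s − 1)·(4/5·s − 1/7) = 0, giving roots s = 1 and s = (1/7)/(4/5) = 5/28.
Mean offspring μ = 2/35 + 2·4/5 = 58/35 > 1 (supercritical), so q < 1. The extinction probability is the smaller root: q = (1/7)/(4/5) = 5/28.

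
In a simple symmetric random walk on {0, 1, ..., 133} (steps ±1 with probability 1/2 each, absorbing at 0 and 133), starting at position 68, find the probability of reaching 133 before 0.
P(hit 133 before 0) = 68/133

Let u_k = P(hit 133 before 0 | start at k). Then u_0 = 0, u_133 = 1, and u_k = u_{k-1}/2 + u_{k+1}/2 for 1 ≤ k ≤ 132. This harmonic recurrence is solved by u_k = k/133, giving u_68 = 68/133.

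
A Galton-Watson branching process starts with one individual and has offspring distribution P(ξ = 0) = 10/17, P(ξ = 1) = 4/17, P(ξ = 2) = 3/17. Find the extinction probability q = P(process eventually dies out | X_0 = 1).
q = 1

Mean offspring μ = 0·10/17 + 1·4/17 + 2·3/17 = 10/17 ≤ 1. For μ ≤ 1 with offspring not concentrated at 1, the Galton-Watson process goes extinct almost surely, so q = 1.
(Algebraic check: The pgf is f(s) = 10/17 + 4/17·s + 3/17·s². The extinction probability q is the smallest fixed point of f in [0, 1]. Setting s = f(s):
  3/17·s² + (4/17 − 1)·s + 10/17 = 0
  3/17·s² − (10/17 + 3/17)·s + 10/17 = 0
which factors as (s − 1)·(3/17·s − 10/17) = 0, giving roots s = 1 and s = (10/17)/(3/17) = 10/3. Since 10/3 ≥ 1, the smallest root in [0, 1] is s = 1.)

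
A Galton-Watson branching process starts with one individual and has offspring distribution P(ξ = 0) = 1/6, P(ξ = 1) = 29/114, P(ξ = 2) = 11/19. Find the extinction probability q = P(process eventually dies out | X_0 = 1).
q = 19/66

The pgf is f(s) = 1/6 + 29/114·s + 11/19·s². The extinction probability q is the smallest fixed point of f in [0, 1]. Setting s = f(s):
  11/19·s² + (29/114 − 1)·s + 1/6 = 0
  11/19·s² − (1/6 + 11/19)·s + 1/6 = 0
which factors as (s − 1)·(11/19·s − 1/6) = 0, giving roots s = 1 and s = (1/6)/(11/19) = 19/66.
Mean offspring μ = 29/114 + 2·11/19 = 161/114 > 1 (supercritical), so q < 1. The extinction probability is the smaller root: q = (1/6)/(11/19) = 19/66.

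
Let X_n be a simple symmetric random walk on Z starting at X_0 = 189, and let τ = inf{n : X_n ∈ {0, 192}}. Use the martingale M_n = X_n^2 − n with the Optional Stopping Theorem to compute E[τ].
E[τ] = 567

M_n = X_n^2 − n is a martingale (since E[X_{n+1}^2 | F_n] = X_n^2 + 1). By OST (τ has finite mean in a bounded region), E[M_τ] = E[M_0] = X_0^2 − 0 = 189^2 = 35721. Also E[M_τ] = E[X_τ^2] − E[τ]. The walk exits at 0 or 192, with P(hit 192 first) = 189/192, so E[X_τ^2] = 192^2 · 189/192 + 0 = 36288. Thus E[τ] = E[X_τ^2] − E[M_τ] = 36288 − 35721 = 567 = 189(192 − 189) = 567.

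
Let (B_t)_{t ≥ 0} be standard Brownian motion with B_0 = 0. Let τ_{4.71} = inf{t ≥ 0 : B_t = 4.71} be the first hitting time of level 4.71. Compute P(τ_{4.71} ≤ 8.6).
P(τ_{4.71} ≤ 8.6) = 2(1 − Φ(4.71/√8.6)) = 2(1 − Φ(1.6061)) ≈ 0.1083

By the reflection principle for standard BM, P(τ_b ≤ t) = 2 · P(B_t ≥ b). Since B_t ~ N(0, t), P(B_t ≥ 4.71) = 1 − Φ(4.71/√t) = 1 − Φ(4.71/√8.6) = 1 − Φ(1.6061) ≈ 0.05413. Doubling: P(τ_{4.71} ≤ 8.6) ≈ 2 · 0.05413 = 0.10826 ≈ 0.1083.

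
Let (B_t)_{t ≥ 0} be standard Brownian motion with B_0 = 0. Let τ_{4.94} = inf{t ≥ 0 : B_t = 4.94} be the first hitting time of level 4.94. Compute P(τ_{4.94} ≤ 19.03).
P(τ_{4.94} ≤ 19.03) = 2(1 − Φ(4.94/√19.03)) = 2(1 − Φ(1.1324)) ≈ 0.2575

By the reflection principle for standard BM, P(τ_b ≤ t) = 2 · P(B_t ≥ b). Since B_t ~ N(0, t), P(B_t ≥ 4.94) = 1 − Φ(4.94/√t) = 1 − Φ(4.94/√19.03) = 1 − Φ(1.1324) ≈ 0.12873. Doubling: P(τ_{4.94} ≤ 19.03) ≈ 2 · 0.12873 = 0.25746 ≈ 0.2575.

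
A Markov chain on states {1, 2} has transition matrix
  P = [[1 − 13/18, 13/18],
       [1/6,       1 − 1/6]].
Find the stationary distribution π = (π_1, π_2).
π_1 = 3/16, π_2 = 13/16

Solve πP = π with π_1 + π_2 = 1. From πP = π: π_1 · (1 − 13/18) + π_2 · 1/6 = π_1 ⇒ π_2 · 1/6 = π_1 · 13/18 ⇒ π_2/π_1 = (13/18)/(1/6) = 13/3. Together with π_1 + π_2 = 1:
  π_1 = (1/6)/(13/18 + 1/6) = (1/6)/(8/9) = 3/16,
  π_2 = (13/18)/(13/18 + 1/6) = (13/18)/(8/9) = 13/16.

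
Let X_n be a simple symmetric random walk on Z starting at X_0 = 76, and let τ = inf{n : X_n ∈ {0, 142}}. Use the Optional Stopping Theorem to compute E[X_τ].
E[X_τ] = 76

X_n is a martingale and τ is a bounded-mean stopping time (indeed τ is finite a.s. with bounded expectation since the walk is in a bounded region). By the OST, E[X_τ] = E[X_0] = 76. Equivalently: E[X_τ] = 142 · P(hit 142 first) + 0 · P(hit 0 first) = 142 · (76/142) = 76.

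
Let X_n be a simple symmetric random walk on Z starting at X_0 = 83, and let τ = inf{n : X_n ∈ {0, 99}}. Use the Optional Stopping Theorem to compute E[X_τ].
E[X_τ] = 83

X_n is a martingale and τ is a bounded-mean stopping time (indeed τ is finite a.s. with bounded expectation since the walk is in a bounded region). By the OST, E[X_τ] = E[X_0] = 83. Equivalently: E[X_τ] = 99 · P(hit 99 first) + 0 · P(hit 0 first) = 99 · (83/99) = 83.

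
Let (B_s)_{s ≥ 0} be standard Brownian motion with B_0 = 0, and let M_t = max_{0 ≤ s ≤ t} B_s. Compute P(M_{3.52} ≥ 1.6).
P(M_{3.52} ≥ 1.6) = 2·P(B_{3.52} ≥ 1.6) = 2(1 − Φ(1.6/√3.52)) ≈ 0.3938

By the reflection principle for Brownian motion, P(M_t ≥ a) = 2 · P(B_t ≥ a) for a ≥ 0. Since B_t ~ N(0, t), P(B_t ≥ 1.6) = 1 − Φ(1.6/√t) = 1 − Φ(1.6/√3.52) = 1 − Φ(0.8528). So
  P(M_{3.52} ≥ 1.6) = 2(1 − Φ(0.8528)) ≈ 0.3938.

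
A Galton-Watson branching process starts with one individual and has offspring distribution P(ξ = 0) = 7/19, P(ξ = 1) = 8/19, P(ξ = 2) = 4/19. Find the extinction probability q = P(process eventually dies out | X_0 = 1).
q = 1

Mean offspring μ = 0·7/19 + 1·8/19 + 2·4/19 = 16/19 ≤ 1. For μ ≤ 1 with offspring not concentrated at 1, the Galton-Watson process goes extinct almost surely, so q = 1.
(Algebraic check: The pgf is f(s) = 7/19 + 8/19·s + 4/19·s². The extinction probability q is the smallest fixed point of f in [0, 1]. Setting s = f(s):
  4/19·s² + (8/19 − 1)·s + 7/19 = 0
  4/19·s² − (7/19 + 4/19)·s + 7/19 = 0
which factors as (s − 1)·(4/19·s − 7/19) = 0, giving roots s = 1 and s = (7/19)/(4/19) = 7/4. Since 7/4 ≥ 1, the smallest root in [0, 1] is s = 1.)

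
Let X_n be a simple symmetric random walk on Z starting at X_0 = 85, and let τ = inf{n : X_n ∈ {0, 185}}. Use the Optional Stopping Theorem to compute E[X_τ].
E[X_τ] = 85

X_n is a martingale and τ is a bounded-mean stopping time (indeed τ is finite a.s. with bounded expectation since the walk is in a bounded region). By the OST, E[X_τ] = E[X_0] = 85. Equivalently: E[X_τ] = 185 · P(hit 185 first) + 0 · P(hit 0 first) = 185 · (85/185) = 85.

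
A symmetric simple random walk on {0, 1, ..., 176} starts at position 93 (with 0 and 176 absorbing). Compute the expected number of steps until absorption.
E[τ | X_0 = 93] = 7719

Let v_k = E[τ | X_0 = k]. Boundary: v_0 = v_176 = 0. Recurrence: v_k = 1 + (v_{k-1} + v_{k+1})/2 for 1 ≤ k ≤ 175. The particular solution to v_k − (v_{k-1} + v_{k+1})/2 = 1 is v_k = −k^2. Adding homogeneous solution A + B k and matching boundaries gives v_k = k (176 − k). Substituting k = 93: v_93 = 93 · 83 = 7719.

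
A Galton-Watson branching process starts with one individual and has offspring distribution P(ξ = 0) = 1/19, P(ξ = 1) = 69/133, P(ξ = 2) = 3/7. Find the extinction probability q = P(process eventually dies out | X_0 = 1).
q = 7/57

The pgf is f(s) = 1/19 + 69/133·s + 3/7·s². The extinction probability q is the smallest fixed point of f in [0, 1]. Setting s = f(s):
  3/7·s² + (69/133 − 1)·s + 1/19 = 0
  3/7·s² − (1/19 + 3/7)·s + 1/19 = 0
which factors as (s − 1)·(3/7·s − 1/19) = 0, giving roots s = 1 and s = (1/19)/(3/7) = 7/57.
Mean offspring μ = 69/133 + 2·3/7 = 183/133 > 1 (supercritical), so q < 1. The extinction probability is the smaller root: q = (1/19)/(3/7) = 7/57.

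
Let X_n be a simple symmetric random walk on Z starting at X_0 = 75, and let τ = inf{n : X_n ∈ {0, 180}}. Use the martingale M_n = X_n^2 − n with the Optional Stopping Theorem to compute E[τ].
E[τ] = 7875

M_n = X_n^2 − n is a martingale (since E[X_{n+1}^2 | F_n] = X_n^2 + 1). By OST (τ has finite mean in a bounded region), E[M_τ] = E[M_0] = X_0^2 − 0 = 75^2 = 5625. Also E[M_τ] = E[X_τ^2] − E[τ]. The walk exits at 0 or 180, with P(hit 180 first) = 75/180, so E[X_τ^2] = 180^2 · 75/180 + 0 = 13500. Thus E[τ] = E[X_τ^2] − E[M_τ] = 13500 − 5625 = 7875 = 75(180 − 75) = 7875.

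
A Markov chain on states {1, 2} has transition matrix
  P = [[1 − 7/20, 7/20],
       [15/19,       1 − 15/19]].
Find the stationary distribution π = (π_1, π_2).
π_1 = 300/433, π_2 = 133/433

Solve πP = π with π_1 + π_2 = 1. From πP = π: π_1 · (1 − 7/20) + π_2 · 15/19 = π_1 ⇒ π_2 · 15/19 = π_1 · 7/20 ⇒ π_2/π_1 = (7/20)/(15/19) = 133/300. Together with π_1 + π_2 = 1:
  π_1 = (15/19)/(7/20 + 15/19) = (15/19)/(433/380) = 300/433,
  π_2 = (7/20)/(7/20 + 15/19) = (7/20)/(433/380) = 133/433.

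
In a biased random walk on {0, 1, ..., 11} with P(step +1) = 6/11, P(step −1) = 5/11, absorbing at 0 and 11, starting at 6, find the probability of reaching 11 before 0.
P(hit 11 before 0) = (1 − (5/6)^6) / (1 − (5/6)^11) = 241297056/313968931

Let u_k denote P(reach 11 before 0 | start at k). Boundary: u_0 = 0, u_11 = 1. Recurrence: u_k = 6/11·u_{k+1} + 5/11·u_{k-1} for 1 ≤ k ≤ 10. Try u_k = A + B·r^k with r = q/p = (5/11)/(6/11) = 5/6. Substitution satisfies the recurrence; boundary conditions give:
  u_k = (1 − r^k) / (1 − r^N) = (1 − (5/6)^6) / (1 − (5/6)^11) = 241297056/313968931.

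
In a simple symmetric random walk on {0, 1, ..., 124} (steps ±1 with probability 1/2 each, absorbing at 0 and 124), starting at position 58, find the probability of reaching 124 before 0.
P(hit 124 before 0) = 58/124 = 29/62

Let u_k = P(hit 124 before 0 | start at k). Then u_0 = 0, u_124 = 1, and u_k = u_{k-1}/2 + u_{k+1}/2 for 1 ≤ k ≤ 123. This harmonic recurrence is solved by u_k = k/124, giving u_58 = 58/124 = 29/62.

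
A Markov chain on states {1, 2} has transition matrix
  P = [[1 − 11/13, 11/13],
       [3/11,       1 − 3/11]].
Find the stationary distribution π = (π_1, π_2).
π_1 = 39/160, π_2 = 121/160

Solve πP = π with π_1 + π_2 = 1. From πP = π: π_1 · (1 − 11/13) + π_2 · 3/11 = π_1 ⇒ π_2 · 3/11 = π_1 · 11/13 ⇒ π_2/π_1 = (11/13)/(3/11) = 121/39. Together with π_1 + π_2 = 1:
  π_1 = (3/11)/(11/13 + 3/11) = (3/11)/(160/143) = 39/160,
  π_2 = (11/13)/(11/13 + 3/11) = (11/13)/(160/143) = 121/160.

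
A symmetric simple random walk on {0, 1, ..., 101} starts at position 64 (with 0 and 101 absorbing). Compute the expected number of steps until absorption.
E[τ | X_0 = 64] = 2368

Let v_k = E[τ | X_0 = k]. Boundary: v_0 = v_101 = 0. Recurrence: v_k = 1 + (v_{k-1} + v_{k+1})/2 for 1 ≤ k ≤ 100. The particular solution to v_k − (v_{k-1} + v_{k+1})/2 = 1 is v_k = −k^2. Adding homogeneous solution A + B k and matching boundaries gives v_k = k (101 − k). Substituting k = 64: v_64 = 64 · 37 = 2368.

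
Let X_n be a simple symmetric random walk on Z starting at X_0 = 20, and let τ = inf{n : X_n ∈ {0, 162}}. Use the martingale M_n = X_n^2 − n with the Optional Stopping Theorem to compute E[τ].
E[τ] = 2840

M_n = X_n^2 − n is a martingale (since E[X_{n+1}^2 | F_n] = X_n^2 + 1). By OST (τ has finite mean in a bounded region), E[M_τ] = E[M_0] = X_0^2 − 0 = 20^2 = 400. Also E[M_τ] = E[X_τ^2] − E[τ]. The walk exits at 0 or 162, with P(hit 162 first) = 20/162, so E[X_τ^2] = 162^2 · 20/162 + 0 = 3240. Thus E[τ] = E[X_τ^2] − E[M_τ] = 3240 − 400 = 2840 = 20(162 − 20) = 2840.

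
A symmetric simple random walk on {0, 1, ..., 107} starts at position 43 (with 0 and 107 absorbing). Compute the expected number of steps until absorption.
E[τ | X_0 = 43] = 2752

Let v_k = E[τ | X_0 = k]. Boundary: v_0 = v_107 = 0. Recurrence: v_k = 1 + (v_{k-1} + v_{k+1})/2 for 1 ≤ k ≤ 106. The particular solution to v_k − (v_{k-1} + v_{k+1})/2 = 1 is v_k = −k^2. Adding homogeneous solution A + B k and matching boundaries gives v_k = k (107 − k). Substituting k = 43: v_43 = 43 · 64 = 2752.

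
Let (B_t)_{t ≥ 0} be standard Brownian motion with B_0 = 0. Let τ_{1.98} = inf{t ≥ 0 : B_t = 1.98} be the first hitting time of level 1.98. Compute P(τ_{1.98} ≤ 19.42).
P(τ_{1.98} ≤ 19.42) = 2(1 − Φ(1.98/√19.42)) = 2(1 − Φ(0.4493)) ≈ 0.6532

By the reflection principle for standard BM, P(τ_b ≤ t) = 2 · P(B_t ≥ b). Since B_t ~ N(0, t), P(B_t ≥ 1.98) = 1 − Φ(1.98/√t) = 1 − Φ(1.98/√19.42) = 1 − Φ(0.4493) ≈ 0.32661. Doubling: P(τ_{1.98} ≤ 19.42) ≈ 2 · 0.32661 = 0.65322 ≈ 0.6532.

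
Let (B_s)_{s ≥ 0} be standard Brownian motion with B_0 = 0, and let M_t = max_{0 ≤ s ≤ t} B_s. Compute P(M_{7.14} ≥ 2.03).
P(M_{7.14} ≥ 2.03) = 2·P(B_{7.14} ≥ 2.03) = 2(1 − Φ(2.03/√7.14)) ≈ 0.4474

By the reflection principle for Brownian motion, P(M_t ≥ a) = 2 · P(B_t ≥ a) for a ≥ 0. Since B_t ~ N(0, t), P(B_t ≥ 2.03) = 1 − Φ(2.03/√t) = 1 − Φ(2.03/√7.14) = 1 − Φ(0.7597). So
  P(M_{7.14} ≥ 2.03) = 2(1 − Φ(0.7597)) ≈ 0.4474.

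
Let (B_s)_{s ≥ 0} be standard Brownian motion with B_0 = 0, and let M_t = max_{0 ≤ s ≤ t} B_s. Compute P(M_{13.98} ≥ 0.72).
P(M_{13.98} ≥ 0.72) = 2·P(B_{13.98} ≥ 0.72) = 2(1 − Φ(0.72/√13.98)) ≈ 0.8473

By the reflection principle for Brownian motion, P(M_t ≥ a) = 2 · P(B_t ≥ a) for a ≥ 0. Since B_t ~ N(0, t), P(B_t ≥ 0.72) = 1 − Φ(0.72/√t) = 1 − Φ(0.72/√13.98) = 1 − Φ(0.1926). So
  P(M_{13.98} ≥ 0.72) = 2(1 − Φ(0.1926)) ≈ 0.8473.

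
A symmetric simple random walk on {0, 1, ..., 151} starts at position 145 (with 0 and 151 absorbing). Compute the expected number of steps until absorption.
E[τ | X_0 = 145] = 870

Let v_k = E[τ | X_0 = k]. Boundary: v_0 = v_151 = 0. Recurrence: v_k = 1 + (v_{k-1} + v_{k+1})/2 for 1 ≤ k ≤ 150. The particular solution to v_k − (v_{k-1} + v_{k+1})/2 = 1 is v_k = −k^2. Adding homogeneous solution A + B k and matching boundaries gives v_k = k (151 − k). Substituting k = 145: v_145 = 145 · 6 = 870.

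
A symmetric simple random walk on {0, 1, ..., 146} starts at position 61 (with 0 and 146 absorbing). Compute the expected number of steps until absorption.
E[τ | X_0 = 61] = 5185

Let v_k = E[τ | X_0 = k]. Boundary: v_0 = v_146 = 0. Recurrence: v_k = 1 + (v_{k-1} + v_{k+1})/2 for 1 ≤ k ≤ 145. The particular solution to v_k − (v_{k-1} + v_{k+1})/2 = 1 is v_k = −k^2. Adding homogeneous solution A + B k and matching boundaries gives v_k = k (146 − k). Substituting k = 61: v_61 = 61 · 85 = 5185.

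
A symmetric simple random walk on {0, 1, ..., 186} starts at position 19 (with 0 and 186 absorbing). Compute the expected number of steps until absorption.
E[τ | X_0 = 19] = 3173

Let v_k = E[τ | X_0 = k]. Boundary: v_0 = v_186 = 0. Recurrence: v_k = 1 + (v_{k-1} + v_{k+1})/2 for 1 ≤ k ≤ 185. The particular solution to v_k − (v_{k-1} + v_{k+1})/2 = 1 is v_k = −k^2. Adding homogeneous solution A + B k and matching boundaries gives v_k = k (186 − k). Substituting k = 19: v_19 = 19 · 167 = 3173.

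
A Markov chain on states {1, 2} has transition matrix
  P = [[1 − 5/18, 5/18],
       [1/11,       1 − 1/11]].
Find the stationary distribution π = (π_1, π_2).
π_1 = 18/73, π_2 = 55/73

Solve πP = π with π_1 + π_2 = 1. From πP = π: π_1 · (1 − 5/18) + π_2 · 1/11 = π_1 ⇒ π_2 · 1/11 = π_1 · 5/18 ⇒ π_2/π_1 = (5/18)/(1/11) = 55/18. Together with π_1 + π_2 = 1:
  π_1 = (1/11)/(5/18 + 1/11) = (1/11)/(73/198) = 18/73,
  π_2 = (5/18)/(5/18 + 1/11) = (5/18)/(73/198) = 55/73.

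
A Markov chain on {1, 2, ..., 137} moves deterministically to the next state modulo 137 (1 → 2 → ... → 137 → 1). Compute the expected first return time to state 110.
E[T_110 | X_0 = 110] = 137

The chain cycles deterministically, so starting at state 110 it returns in exactly 137 steps. Equivalently, the stationary distribution is uniform π_j = 1/137 for every state j, so by Kac's formula E[T_110] = 1/π_110 = 137.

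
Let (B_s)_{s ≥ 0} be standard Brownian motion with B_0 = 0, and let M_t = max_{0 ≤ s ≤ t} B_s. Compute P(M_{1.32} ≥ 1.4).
P(M_{1.32} ≥ 1.4) = 2·P(B_{1.32} ≥ 1.4) = 2(1 − Φ(1.4/√1.32)) ≈ 0.2230

By the reflection principle for Brownian motion, P(M_t ≥ a) = 2 · P(B_t ≥ a) for a ≥ 0. Since B_t ~ N(0, t), P(B_t ≥ 1.4) = 1 − Φ(1.4/√t) = 1 − Φ(1.4/√1.32) = 1 − Φ(1.2185). So
  P(M_{1.32} ≥ 1.4) = 2(1 − Φ(1.2185)) ≈ 0.2230.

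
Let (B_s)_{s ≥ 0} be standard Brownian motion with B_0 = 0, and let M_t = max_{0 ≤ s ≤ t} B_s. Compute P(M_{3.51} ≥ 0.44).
P(M_{3.51} ≥ 0.44) = 2·P(B_{3.51} ≥ 0.44) = 2(1 − Φ(0.44/√3.51)) ≈ 0.8143

By the reflection principle for Brownian motion, P(M_t ≥ a) = 2 · P(B_t ≥ a) for a ≥ 0. Since B_t ~ N(0, t), P(B_t ≥ 0.44) = 1 − Φ(0.44/√t) = 1 − Φ(0.44/√3.51) = 1 − Φ(0.2349). So
  P(M_{3.51} ≥ 0.44) = 2(1 − Φ(0.2349)) ≈ 0.8143.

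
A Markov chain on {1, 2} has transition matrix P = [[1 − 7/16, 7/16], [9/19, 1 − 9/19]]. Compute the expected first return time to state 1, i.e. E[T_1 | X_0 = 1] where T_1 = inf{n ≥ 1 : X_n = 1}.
E[T_1 | X_0 = 1] = 1/π_1 = 277/144

For an irreducible recurrent Markov chain with stationary distribution π, E[T_i | X_0 = i] = 1/π_i (Kac's formula). Here π_1 = (9/19)/(7/16 + 9/19) = (9/19)/(277/304) = 144/277, so E[T_1 | X_0 = 1] = 1/π_1 = (7/16 + 9/19)/(9/19) = (277/304)/(9/19) = 277/144.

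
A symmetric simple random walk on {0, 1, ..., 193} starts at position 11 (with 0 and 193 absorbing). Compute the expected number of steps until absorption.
E[τ | X_0 = 11] = 2002

Let v_k = E[τ | X_0 = k]. Boundary: v_0 = v_193 = 0. Recurrence: v_k = 1 + (v_{k-1} + v_{k+1})/2 for 1 ≤ k ≤ 192. The particular solution to v_k − (v_{k-1} + v_{k+1})/2 = 1 is v_k = −k^2. Adding homogeneous solution A + B k and matching boundaries gives v_k = k (193 − k). Substituting k = 11: v_11 = 11 · 182 = 2002.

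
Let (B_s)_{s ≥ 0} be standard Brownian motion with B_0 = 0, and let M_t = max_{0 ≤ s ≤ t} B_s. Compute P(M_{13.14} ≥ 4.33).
P(M_{13.14} ≥ 4.33) = 2·P(B_{13.14} ≥ 4.33) = 2(1 − Φ(4.33/√13.14)) ≈ 0.2323

By the reflection principle for Brownian motion, P(M_t ≥ a) = 2 · P(B_t ≥ a) for a ≥ 0. Since B_t ~ N(0, t), P(B_t ≥ 4.33) = 1 − Φ(4.33/√t) = 1 − Φ(4.33/√13.14) = 1 − Φ(1.1945). So
  P(M_{13.14} ≥ 4.33) = 2(1 − Φ(1.1945)) ≈ 0.2323.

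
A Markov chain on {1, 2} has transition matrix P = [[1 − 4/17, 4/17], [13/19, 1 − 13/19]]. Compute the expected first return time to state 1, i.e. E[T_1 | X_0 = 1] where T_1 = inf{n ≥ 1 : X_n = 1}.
E[T_1 | X_0 = 1] = 1/π_1 = 297/221

For an irreducible recurrent Markov chain with stationary distribution π, E[T_i | X_0 = i] = 1/π_i (Kac's formula). Here π_1 = (13/19)/(4/17 + 13/19) = (13/19)/(297/323) = 221/297, so E[T_1 | X_0 = 1] = 1/π_1 = (4/17 + 13/19)/(13/19) = (297/323)/(13/19) = 297/221.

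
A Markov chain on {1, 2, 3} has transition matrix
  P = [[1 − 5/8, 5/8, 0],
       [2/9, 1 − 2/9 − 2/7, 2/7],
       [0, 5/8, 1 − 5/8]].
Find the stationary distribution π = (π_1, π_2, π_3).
π = (112/571, 315/571, 144/571)

This is a birth-death chain on three states, which satisfies detailed balance: π_1 · P_{12} = π_2 · P_{21} and π_2 · P_{23} = π_3 · P_{32}.
From π_1 · 5/8 = π_2 · 2/9: π_2/π_1 = (5/8)/(2/9) = 45/16.
From π_2 · 2/7 = π_3 · 5/8: π_3/π_2 = (2/7)/(5/8) = 16/35.
Take π_1 proportional to 1; then unnormalized π = (1, 45/16, 9/7). Normalize by dividing by the sum 571/112:
  π = (112/571, 315/571, 144/571).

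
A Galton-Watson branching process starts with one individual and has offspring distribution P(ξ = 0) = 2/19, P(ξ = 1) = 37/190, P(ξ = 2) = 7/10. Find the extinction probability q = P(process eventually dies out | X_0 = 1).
q = 20/133

The pgf is f(s) = 2/19 + 37/190·s + 7/10·s². The extinction probability q is the smallest fixed point of f in [0, 1]. Setting s = f(s):
  7/10·s² + (37/190 − 1)·s + 2/19 = 0
  7/10·s² − (2/19 + 7/10)·s + 2/19 = 0
which factors as (s − 1)·(7/10·s − 2/19) = 0, giving roots s = 1 and s = (2/19)/(7/10) = 20/133.
Mean offspring μ = 37/190 + 2·7/10 = 303/190 > 1 (supercritical), so q < 1. The extinction probability is the smaller root: q = (2/19)/(7/10) = 20/133.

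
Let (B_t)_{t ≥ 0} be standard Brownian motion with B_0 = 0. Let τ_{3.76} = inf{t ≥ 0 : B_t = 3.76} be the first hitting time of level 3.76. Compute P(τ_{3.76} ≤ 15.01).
P(τ_{3.76} ≤ 15.01) = 2(1 − Φ(3.76/√15.01)) = 2(1 − Φ(0.9705)) ≈ 0.3318

By the reflection principle for standard BM, P(τ_b ≤ t) = 2 · P(B_t ≥ b). Since B_t ~ N(0, t), P(B_t ≥ 3.76) = 1 − Φ(3.76/√t) = 1 − Φ(3.76/√15.01) = 1 − Φ(0.9705) ≈ 0.16590. Doubling: P(τ_{3.76} ≤ 15.01) ≈ 2 · 0.16590 = 0.33180 ≈ 0.3318.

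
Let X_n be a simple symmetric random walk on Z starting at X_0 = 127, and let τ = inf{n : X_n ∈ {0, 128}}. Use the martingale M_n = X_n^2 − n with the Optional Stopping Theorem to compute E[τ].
E[τ] = 127

M_n = X_n^2 − n is a martingale (since E[X_{n+1}^2 | F_n] = X_n^2 + 1). By OST (τ has finite mean in a bounded region), E[M_τ] = E[M_0] = X_0^2 − 0 = 127^2 = 16129. Also E[M_τ] = E[X_τ^2] − E[τ]. The walk exits at 0 or 128, with P(hit 128 first) = 127/128, so E[X_τ^2] = 128^2 · 127/128 + 0 = 16256. Thus E[τ] = E[X_τ^2] − E[M_τ] = 16256 − 16129 = 127 = 127(128 − 127) = 127.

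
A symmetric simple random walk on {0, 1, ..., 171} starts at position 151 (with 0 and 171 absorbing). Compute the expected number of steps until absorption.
E[τ | X_0 = 151] = 3020

Let v_k = E[τ | X_0 = k]. Boundary: v_0 = v_171 = 0. Recurrence: v_k = 1 + (v_{k-1} + v_{k+1})/2 for 1 ≤ k ≤ 170. The particular solution to v_k − (v_{k-1} + v_{k+1})/2 = 1 is v_k = −k^2. Adding homogeneous solution A + B k and matching boundaries gives v_k = k (171 − k). Substituting k = 151: v_151 = 151 · 20 = 3020.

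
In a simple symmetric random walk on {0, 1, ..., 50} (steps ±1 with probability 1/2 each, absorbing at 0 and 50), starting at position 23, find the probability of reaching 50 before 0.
P(hit 50 before 0) = 23/50

Let u_k = P(hit 50 before 0 | start at k). Then u_0 = 0, u_50 = 1, and u_k = u_{k-1}/2 + u_{k+1}/2 for 1 ≤ k ≤ 49. This harmonic recurrence is solved by u_k = k/50, giving u_23 = 23/50.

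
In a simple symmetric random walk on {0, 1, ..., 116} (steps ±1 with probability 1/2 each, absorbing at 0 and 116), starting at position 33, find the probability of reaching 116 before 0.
P(hit 116 before 0) = 33/116

Let u_k = P(hit 116 before 0 | start at k). Then u_0 = 0, u_116 = 1, and u_k = u_{k-1}/2 + u_{k+1}/2 for 1 ≤ k ≤ 115. This harmonic recurrence is solved by u_k = k/116, giving u_33 = 33/116.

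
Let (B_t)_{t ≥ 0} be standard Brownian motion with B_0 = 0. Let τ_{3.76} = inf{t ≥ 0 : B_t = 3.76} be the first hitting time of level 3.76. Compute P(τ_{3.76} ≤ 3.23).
P(τ_{3.76} ≤ 3.23) = 2(1 − Φ(3.76/√3.23)) = 2(1 − Φ(2.0921)) ≈ 0.0364

By the reflection principle for standard BM, P(τ_b ≤ t) = 2 · P(B_t ≥ b). Since B_t ~ N(0, t), P(B_t ≥ 3.76) = 1 − Φ(3.76/√t) = 1 − Φ(3.76/√3.23) = 1 − Φ(2.0921) ≈ 0.01821. Doubling: P(τ_{3.76} ≤ 3.23) ≈ 2 · 0.01821 = 0.03642 ≈ 0.0364.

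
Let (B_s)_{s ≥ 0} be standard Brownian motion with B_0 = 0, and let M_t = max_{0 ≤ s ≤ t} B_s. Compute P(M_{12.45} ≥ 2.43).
P(M_{12.45} ≥ 2.43) = 2·P(B_{12.45} ≥ 2.43) = 2(1 − Φ(2.43/√12.45)) ≈ 0.4910

By the reflection principle for Brownian motion, P(M_t ≥ a) = 2 · P(B_t ≥ a) for a ≥ 0. Since B_t ~ N(0, t), P(B_t ≥ 2.43) = 1 − Φ(2.43/√t) = 1 − Φ(2.43/√12.45) = 1 − Φ(0.6887). So
  P(M_{12.45} ≥ 2.43) = 2(1 − Φ(0.6887)) ≈ 0.4910.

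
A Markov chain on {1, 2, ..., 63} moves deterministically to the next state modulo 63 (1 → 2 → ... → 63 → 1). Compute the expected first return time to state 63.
E[T_63 | X_0 = 63] = 63

The chain cycles deterministically, so starting at state 63 it returns in exactly 63 steps. Equivalently, the stationary distribution is uniform π_j = 1/63 for every state j, so by Kac's formula E[T_63] = 1/π_63 = 63.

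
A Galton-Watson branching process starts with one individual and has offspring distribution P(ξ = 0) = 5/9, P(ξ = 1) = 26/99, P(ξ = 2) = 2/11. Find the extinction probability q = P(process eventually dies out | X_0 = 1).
q = 1

Mean offspring μ = 0·5/9 + 1·26/99 + 2·2/11 = 62/99 ≤ 1. For μ ≤ 1 with offspring not concentrated at 1, the Galton-Watson process goes extinct almost surely, so q = 1.
(Algebraic check: The pgf is f(s) = 5/9 + 26/99·s + 2/11·s². The extinction probability q is the smallest fixed point of f in [0, 1]. Setting s = f(s):
  2/11·s² + (26/99 − 1)·s + 5/9 = 0
  2/11·s² − (5/9 + 2/11)·s + 5/9 = 0
which factors as (s − 1)·(2/11·s − 5/9) = 0, giving roots s = 1 and s = (5/9)/(2/11) = 55/18. Since 55/18 ≥ 1, the smallest root in [0, 1] is s = 1.)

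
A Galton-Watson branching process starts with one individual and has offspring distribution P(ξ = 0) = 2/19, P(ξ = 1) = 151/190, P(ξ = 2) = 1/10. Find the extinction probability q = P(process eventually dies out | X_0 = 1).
q = 1

Mean offspring μ = 0·2/19 + 1·151/190 + 2·1/10 = 189/190 ≤ 1. For μ ≤ 1 with offspring not concentrated at 1, the Galton-Watson process goes extinct almost surely, so q = 1.
(Algebraic check: The pgf is f(s) = 2/19 + 151/190·s + 1/10·s². The extinction probability q is the smallest fixed point of f in [0, 1]. Setting s = f(s):
  1/10·s² + (151/190 − 1)·s + 2/19 = 0
  1/10·s² − (2/19 + 1/10)·s + 2/19 = 0
which factors as (s − 1)·(1/10·s − 2/19) = 0, giving roots s = 1 and s = (2/19)/(1/10) = 20/19. Since 20/19 ≥ 1, the smallest root in [0, 1] is s = 1.)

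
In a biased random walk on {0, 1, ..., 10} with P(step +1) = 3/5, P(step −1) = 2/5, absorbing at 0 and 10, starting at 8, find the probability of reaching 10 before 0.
P(hit 10 before 0) = (1 − (2/3)^8) / (1 − (2/3)^10) = 11349/11605

Let u_k denote P(reach 10 before 0 | start at k). Boundary: u_0 = 0, u_10 = 1. Recurrence: u_k = 3/5·u_{k+1} + 2/5·u_{k-1} for 1 ≤ k ≤ 9. Try u_k = A + B·r^k with r = q/p = (2/5)/(3/5) = 2/3. Substitution satisfies the recurrence; boundary conditions give:
  u_k = (1 − r^k) / (1 − r^N) = (1 − (2/3)^8) / (1 − (2/3)^10) = 11349/11605.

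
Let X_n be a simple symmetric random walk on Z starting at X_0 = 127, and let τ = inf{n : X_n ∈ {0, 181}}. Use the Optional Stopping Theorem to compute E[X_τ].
E[X_τ] = 127

X_n is a martingale and τ is a bounded-mean stopping time (indeed τ is finite a.s. with bounded expectation since the walk is in a bounded region). By the OST, E[X_τ] = E[X_0] = 127. Equivalently: E[X_τ] = 181 · P(hit 181 first) + 0 · P(hit 0 first) = 181 · (127/181) = 127.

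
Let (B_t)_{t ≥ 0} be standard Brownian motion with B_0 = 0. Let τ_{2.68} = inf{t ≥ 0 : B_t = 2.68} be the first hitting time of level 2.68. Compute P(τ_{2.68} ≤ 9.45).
P(τ_{2.68} ≤ 9.45) = 2(1 − Φ(2.68/√9.45)) = 2(1 − Φ(0.8718)) ≈ 0.3833

By the reflection principle for standard BM, P(τ_b ≤ t) = 2 · P(B_t ≥ b). Since B_t ~ N(0, t), P(B_t ≥ 2.68) = 1 − Φ(2.68/√t) = 1 − Φ(2.68/√9.45) = 1 − Φ(0.8718) ≈ 0.19166. Doubling: P(τ_{2.68} ≤ 9.45) ≈ 2 · 0.19166 = 0.38332 ≈ 0.3833.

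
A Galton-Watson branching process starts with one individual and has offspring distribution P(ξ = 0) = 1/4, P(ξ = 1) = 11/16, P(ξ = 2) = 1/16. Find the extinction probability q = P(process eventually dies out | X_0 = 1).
q = 1

Mean offspring μ = 0·1/4 + 1·11/16 + 2·1/16 = 13/16 ≤ 1. For μ ≤ 1 with offspring not concentrated at 1, the Galton-Watson process goes extinct almost surely, so q = 1.
(Algebraic check: The pgf is f(s) = 1/4 + 11/16·s + 1/16·s². The extinction probability q is the smallest fixed point of f in [0, 1]. Setting s = f(s):
  1/16·s² + (11/16 − 1)·s + 1/4 = 0
  1/16·s² − (1/4 + 1/16)·s + 1/4 = 0
which factors as (s − 1)·(1/16·s − 1/4) = 0, giving roots s = 1 and s = (1/4)/(1/16) = 4. Since 4 ≥ 1, the smallest root in [0, 1] is s = 1.)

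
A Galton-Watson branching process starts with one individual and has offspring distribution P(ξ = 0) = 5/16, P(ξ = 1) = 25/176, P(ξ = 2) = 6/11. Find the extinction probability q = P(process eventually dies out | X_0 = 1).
q = 55/96

The pgf is f(s) = 5/16 + 25/176·s + 6/11·s². The extinction probability q is the smallest fixed point of f in [0, 1]. Setting s = f(s):
  6/11·s² + (25/176 − 1)·s + 5/16 = 0
  6/11·s² − (5/16 + 6/11)·s + 5/16 = 0
which factors as (s − 1)·(6/11·s − 5/16) = 0, giving roots s = 1 and s = (5/16)/(6/11) = 55/96.
Mean offspring μ = 25/176 + 2·6/11 = 217/176 > 1 (supercritical), so q < 1. The extinction probability is the smaller root: q = (5/16)/(6/11) = 55/96.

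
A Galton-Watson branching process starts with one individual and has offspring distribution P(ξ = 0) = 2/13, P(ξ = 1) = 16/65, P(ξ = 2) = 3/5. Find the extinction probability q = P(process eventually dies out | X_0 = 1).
q = 10/39

The pgf is f(s) = 2/13 + 16/65·s + 3/5·s². The extinction probability q is the smallest fixed point of f in [0, 1]. Setting s = f(s):
  3/5·s² + (16/65 − 1)·s + 2/13 = 0
  3/5·s² − (2/13 + 3/5)·s + 2/13 = 0
which factors as (s − 1)·(3/5·s − 2/13) = 0, giving roots s = 1 and s = (2/13)/(3/5) = 10/39.
Mean offspring μ = 16/65 + 2·3/5 = 94/65 > 1 (supercritical), so q < 1. The extinction probability is the smaller root: q = (2/13)/(3/5) = 10/39.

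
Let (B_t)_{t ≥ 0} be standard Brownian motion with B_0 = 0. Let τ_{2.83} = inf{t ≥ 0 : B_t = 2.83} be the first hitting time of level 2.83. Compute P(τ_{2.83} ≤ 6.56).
P(τ_{2.83} ≤ 6.56) = 2(1 − Φ(2.83/√6.56)) = 2(1 − Φ(1.1049)) ≈ 0.2692

By the reflection principle for standard BM, P(τ_b ≤ t) = 2 · P(B_t ≥ b). Since B_t ~ N(0, t), P(B_t ≥ 2.83) = 1 − Φ(2.83/√t) = 1 − Φ(2.83/√6.56) = 1 − Φ(1.1049) ≈ 0.13460. Doubling: P(τ_{2.83} ≤ 6.56) ≈ 2 · 0.13460 = 0.26920 ≈ 0.2692.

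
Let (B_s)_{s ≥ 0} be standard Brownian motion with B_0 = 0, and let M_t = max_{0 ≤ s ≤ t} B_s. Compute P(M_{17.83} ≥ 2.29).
P(M_{17.83} ≥ 2.29) = 2·P(B_{17.83} ≥ 2.29) = 2(1 − Φ(2.29/√17.83)) ≈ 0.5876

By the reflection principle for Brownian motion, P(M_t ≥ a) = 2 · P(B_t ≥ a) for a ≥ 0. Since B_t ~ N(0, t), P(B_t ≥ 2.29) = 1 − Φ(2.29/√t) = 1 − Φ(2.29/√17.83) = 1 − Φ(0.5423). So
  P(M_{17.83} ≥ 2.29) = 2(1 − Φ(0.5423)) ≈ 0.5876.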